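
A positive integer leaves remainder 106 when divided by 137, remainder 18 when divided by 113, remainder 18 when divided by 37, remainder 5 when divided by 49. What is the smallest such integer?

6104278

The moduli are pairwise coprime; N = 137·113·37·49 = 28067053.
N/137 = 204869; 204869 ≡ 54 (mod 137); 54·33 ≡ 1, so inverse 33.
N/113 = 248381; 248381 ≡ 7 (mod 113); 7·97 ≡ 1, so inverse 97.
N/37 = 758569; 758569 ≡ 32 (mod 37); 32·22 ≡ 1, so inverse 22.
N/49 = 572797; 572797 ≡ 36 (mod 49); 36·15 ≡ 1, so inverse 15.
t ≡ 106·204869·33 + 18·248381·97 + 18·758569·22 + 5·572797·15 = 1493658087.
1493658087 mod 28067053 = 6104278.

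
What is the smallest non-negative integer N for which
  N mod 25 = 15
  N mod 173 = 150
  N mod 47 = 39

48590

Combine the congruences pairwise.
From N ≡ 15 (mod 25) write N = 15 + 25t. Substituting into N ≡ 150 (mod 173) gives 25t ≡ 135 (mod 173), and since 25⁻¹ ≡ 90 (mod 173), t ≡ 40. Hence N ≡ 15 + 25·40 = 1015 (mod 4325).
From N ≡ 1015 (mod 4325) write N = 1015 + 4325t. Substituting into N ≡ 39 (mod 47) gives 4325t ≡ 11 (mod 47), and since 1⁻¹ ≡ 1 (mod 47), t ≡ 11. Hence N ≡ 1015 + 4325·11 = 48590 (mod 203275).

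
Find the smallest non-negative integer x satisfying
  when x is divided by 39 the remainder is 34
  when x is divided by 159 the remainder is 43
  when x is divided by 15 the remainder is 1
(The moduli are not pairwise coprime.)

Combine the congruences pairwise.
gcd(39, 159) = 3 and 3 | (43 − 34), so the pair is consistent; merging gives x ≡ 1633 (mod 2067), where 2067 = lcm(39, 159).
gcd(2067, 15) = 3 and 3 | (1 − 1633), so the pair is consistent; merging gives x ≡ 9901 (mod 10335), where 10335 = lcm(2067, 15).
The solution is unique modulo lcm(39, 159, 15) = 10335.

9901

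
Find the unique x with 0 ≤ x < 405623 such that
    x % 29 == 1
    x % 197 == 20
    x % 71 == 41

310098

Combine the congruences pairwise.
From x ≡ 1 (mod 29) write x = 1 + 29t. Substituting into x ≡ 20 (mod 197) gives 29t ≡ 19 (mod 197), and since 29⁻¹ ≡ 34 (mod 197), t ≡ 55. Hence x ≡ 1 + 29·55 = 1596 (mod 5713).
From x ≡ 1596 (mod 5713) write x = 1596 + 5713t. Substituting into x ≡ 41 (mod 71) gives 5713t ≡ 7 (mod 71), and since 33⁻¹ ≡ 28 (mod 71), t ≡ 54. Hence x ≡ 1596 + 5713·54 = 310098 (mod 405623).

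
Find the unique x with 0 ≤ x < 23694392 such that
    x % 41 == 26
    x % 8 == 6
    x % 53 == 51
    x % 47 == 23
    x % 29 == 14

18045438

The moduli are pairwise coprime; N = 41·8·53·47·29 = 23694392.
N/41 = 577912; 577912 ≡ 17 (mod 41); 17·29 ≡ 1, so inverse 29.
N/8 = 2961799; 2961799 ≡ 7 (mod 8); 7·7 ≡ 1, so inverse 7.
N/53 = 447064; 447064 ≡ 9 (mod 53); 9·6 ≡ 1, so inverse 6.
N/47 = 504136; 504136 ≡ 14 (mod 47); 14·37 ≡ 1, so inverse 37.
N/29 = 817048; 817048 ≡ 2 (mod 29); 2·15 ≡ 1, so inverse 15.
x ≡ 26·577912·29 + 6·2961799·7 + 51·447064·6 + 23·504136·37 + 14·817048·15 = 1297542606.
1297542606 mod 23694392 = 18045438.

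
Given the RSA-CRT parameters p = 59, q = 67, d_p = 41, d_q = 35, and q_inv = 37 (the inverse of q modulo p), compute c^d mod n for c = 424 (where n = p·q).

m₁ = c^(d_p) mod p: c ≡ 11 (mod 59), and 11^41 mod 59 = 38.
m₂ = c^(d_q) mod q: c ≡ 22 (mod 67), and 22^35 mod 67 = 15.
h = q_inv·(m₁ − m₂) mod p = 37·(38 − 15) mod 59 = 25.
m = m₂ + h·q = 15 + 25·67 = 1690.

1690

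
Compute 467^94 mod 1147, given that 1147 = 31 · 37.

915

Mod 31: 467 ≡ 2; by Fermat, exponent reduces to 94 mod 30 = 4; 2^4 ≡ 16 (mod 31).
Mod 37: 467 ≡ 23; by Fermat, exponent reduces to 94 mod 36 = 22; 23^22 ≡ 27 (mod 37).
Combine by CRT: x ≡ 16 (mod 31), x ≡ 27 (mod 37) ⇒ x ≡ 915 (mod 1147).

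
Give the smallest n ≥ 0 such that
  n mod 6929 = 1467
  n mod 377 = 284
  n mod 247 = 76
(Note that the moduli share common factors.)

gcd(6929, 377) = 13 and 13 | (284 − 1467), so the pair is consistent; merging gives n ≡ 181621 (mod 200941), where 200941 = lcm(6929, 377).
gcd(200941, 247) = 13 and 13 | (76 − 181621), so the pair is consistent; merging gives n ≡ 181621 (mod 3817879), where 3817879 = lcm(200941, 247).
The solution is unique modulo lcm(6929, 377, 247) = 3817879.

181621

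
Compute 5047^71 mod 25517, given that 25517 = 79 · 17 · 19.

4853

Mod 79: 5047 ≡ 70; 70^71 ≡ 34 (mod 79).
Mod 17: 5047 ≡ 15; by Fermat, exponent reduces to 71 mod 16 = 7; 15^7 ≡ 8 (mod 17).
Mod 19: 5047 ≡ 12; by Fermat, exponent reduces to 71 mod 18 = 17; 12^17 ≡ 8 (mod 19).
Combine by CRT: x ≡ 34 (mod 79), x ≡ 8 (mod 17), x ≡ 8 (mod 19) ⇒ x ≡ 4853 (mod 25517).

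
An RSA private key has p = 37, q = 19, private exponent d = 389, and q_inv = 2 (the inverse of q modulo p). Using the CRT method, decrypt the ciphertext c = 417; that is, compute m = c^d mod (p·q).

d_p = d mod (p−1) = 389 mod 36 = 29; d_q = d mod (q−1) = 11.
m₁ = c^(d_p) mod p: c ≡ 10 (mod 37), and 10^29 mod 37 = 26.
m₂ = c^(d_q) mod q: c ≡ 18 (mod 19), and 18^11 mod 19 = 18.
h = q_inv·(m₁ − m₂) mod p = 2·(26 − 18) mod 37 = 16.
m = m₂ + h·q = 18 + 16·19 = 322.

322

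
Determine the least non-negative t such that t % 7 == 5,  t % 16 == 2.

From t ≡ 5 (mod 7) write t = 5 + 7s. Substituting into t ≡ 2 (mod 16) gives 7s ≡ 13 (mod 16), and since 7⁻¹ ≡ 7 (mod 16), s ≡ 11. Hence t ≡ 5 + 7·11 = 82 (mod 112).

82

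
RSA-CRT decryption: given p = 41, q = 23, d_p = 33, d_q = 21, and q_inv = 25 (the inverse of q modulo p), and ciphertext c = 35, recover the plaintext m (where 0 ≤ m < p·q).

393

m₁ = c^(d_p) mod p: c ≡ 35 (mod 41), and 35^33 mod 41 = 24.
m₂ = c^(d_q) mod q: c ≡ 12 (mod 23), and 12^21 mod 23 = 2.
h = q_inv·(m₁ − m₂) mod p = 25·(24 − 2) mod 41 = 17.
m = m₂ + h·q = 2 + 17·23 = 393.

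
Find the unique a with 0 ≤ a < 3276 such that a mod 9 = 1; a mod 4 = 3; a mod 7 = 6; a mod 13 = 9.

2323

The moduli are pairwise coprime; N = 9·4·7·13 = 3276.
N/9 = 364; 364 ≡ 4 (mod 9); 4·7 ≡ 1, so inverse 7.
N/4 = 819; 819 ≡ 3 (mod 4); 3·3 ≡ 1, so inverse 3.
N/7 = 468; 468 ≡ 6 (mod 7); 6·6 ≡ 1, so inverse 6.
N/13 = 252; 252 ≡ 5 (mod 13); 5·8 ≡ 1, so inverse 8.
a ≡ 1·364·7 + 3·819·3 + 6·468·6 + 9·252·8 = 44911.
44911 mod 3276 = 2323.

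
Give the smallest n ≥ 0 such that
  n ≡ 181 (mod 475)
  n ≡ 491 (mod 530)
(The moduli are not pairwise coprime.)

gcd(475, 530) = 5 and 5 | (491 − 181), so the pair is consistent; merging gives n ≡ 2081 (mod 50350), where 50350 = lcm(475, 530).
The solution is unique modulo lcm(475, 530) = 50350.

2081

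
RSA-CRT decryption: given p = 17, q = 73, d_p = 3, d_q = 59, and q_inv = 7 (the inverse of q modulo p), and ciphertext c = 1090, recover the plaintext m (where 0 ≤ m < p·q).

m₁ = c^(d_p) mod p: c ≡ 2 (mod 17), and 2^3 mod 17 = 8.
m₂ = c^(d_q) mod q: c ≡ 68 (mod 73), and 68^59 mod 73 = 60.
h = q_inv·(m₁ − m₂) mod p = 7·(8 − 60) mod 17 = 10.
m = m₂ + h·q = 60 + 10·73 = 790.

790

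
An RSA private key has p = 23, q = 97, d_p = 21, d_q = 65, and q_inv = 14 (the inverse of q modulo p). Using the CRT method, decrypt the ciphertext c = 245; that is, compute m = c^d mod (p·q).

342

m₁ = c^(d_p) mod p: c ≡ 15 (mod 23), and 15^21 mod 23 = 20.
m₂ = c^(d_q) mod q: c ≡ 51 (mod 97), and 51^65 mod 97 = 51.
h = q_inv·(m₁ − m₂) mod p = 14·(20 − 51) mod 23 = 3.
m = m₂ + h·q = 51 + 3·97 = 342.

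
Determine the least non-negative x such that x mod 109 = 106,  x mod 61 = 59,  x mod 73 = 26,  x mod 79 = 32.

5380564

The moduli are pairwise coprime; N = 109·61·73·79 = 38344783.
N/109 = 351787; 351787 ≡ 44 (mod 109); 44·57 ≡ 1, so inverse 57.
N/61 = 628603; 628603 ≡ 59 (mod 61); 59·30 ≡ 1, so inverse 30.
N/73 = 525271; 525271 ≡ 36 (mod 73); 36·71 ≡ 1, so inverse 71.
N/79 = 485377; 485377 ≡ 1 (mod 79), inverse 1.
x ≡ 106·351787·57 + 59·628603·30 + 26·525271·71 + 32·485377·1 = 4223306694.
4223306694 mod 38344783 = 5380564.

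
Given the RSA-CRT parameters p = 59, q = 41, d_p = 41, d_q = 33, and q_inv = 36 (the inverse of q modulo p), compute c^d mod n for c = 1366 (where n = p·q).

194

m₁ = c^(d_p) mod p: c ≡ 9 (mod 59), and 9^41 mod 59 = 17.
m₂ = c^(d_q) mod q: c ≡ 13 (mod 41), and 13^33 mod 41 = 30.
h = q_inv·(m₁ − m₂) mod p = 36·(17 − 30) mod 59 = 4.
m = m₂ + h·q = 30 + 4·41 = 194.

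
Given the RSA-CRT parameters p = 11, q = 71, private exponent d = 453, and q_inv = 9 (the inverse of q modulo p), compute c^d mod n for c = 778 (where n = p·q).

d_p = d mod (p−1) = 453 mod 10 = 3; d_q = d mod (q−1) = 33.
m₁ = c^(d_p) mod p: c ≡ 8 (mod 11), and 8^3 mod 11 = 6.
m₂ = c^(d_q) mod q: c ≡ 68 (mod 71), and 68^33 mod 71 = 63.
h = q_inv·(m₁ − m₂) mod p = 9·(6 − 63) mod 11 = 4.
m = m₂ + h·q = 63 + 4·71 = 347.

347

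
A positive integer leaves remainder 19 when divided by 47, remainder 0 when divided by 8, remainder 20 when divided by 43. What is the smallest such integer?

536

The moduli are pairwise coprime; N = 47·8·43 = 16168.
N/47 = 344; 344 ≡ 15 (mod 47); 15·22 ≡ 1, so inverse 22.
N/8 = 2021; 2021 ≡ 5 (mod 8); 5·5 ≡ 1, so inverse 5.
N/43 = 376; 376 ≡ 32 (mod 43); 32·39 ≡ 1, so inverse 39.
t ≡ 19·344·22 + 0·2021·5 + 20·376·39 = 437072.
437072 mod 16168 = 536.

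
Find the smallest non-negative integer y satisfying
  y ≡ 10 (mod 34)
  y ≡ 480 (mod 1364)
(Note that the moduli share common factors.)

gcd(34, 1364) = 2 and 2 | (480 − 10), so the pair is consistent; merging gives y ≡ 14120 (mod 23188), where 23188 = lcm(34, 1364).
The solution is unique modulo lcm(34, 1364) = 23188.

14120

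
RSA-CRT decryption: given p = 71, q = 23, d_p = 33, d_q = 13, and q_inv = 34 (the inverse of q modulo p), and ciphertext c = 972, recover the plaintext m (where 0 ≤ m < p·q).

m₁ = c^(d_p) mod p: c ≡ 49 (mod 71), and 49^33 mod 71 = 60.
m₂ = c^(d_q) mod q: c ≡ 6 (mod 23), and 6^13 mod 23 = 13.
h = q_inv·(m₁ − m₂) mod p = 34·(60 − 13) mod 71 = 36.
m = m₂ + h·q = 13 + 36·23 = 841.

841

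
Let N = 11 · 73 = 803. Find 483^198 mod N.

265

Mod 11: 483 ≡ 10; by Fermat, exponent reduces to 198 mod 10 = 8; 10^8 ≡ 1 (mod 11).
Mod 73: 483 ≡ 45; by Fermat, exponent reduces to 198 mod 72 = 54; 45^54 ≡ 46 (mod 73).
Combine by CRT: x ≡ 1 (mod 11), x ≡ 46 (mod 73) ⇒ x ≡ 265 (mod 803).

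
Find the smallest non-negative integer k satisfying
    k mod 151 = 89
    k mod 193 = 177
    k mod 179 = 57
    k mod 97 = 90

Combine the congruences pairwise.
From k ≡ 89 (mod 151) write k = 89 + 151t. Substituting into k ≡ 177 (mod 193) gives 151t ≡ 88 (mod 193), and since 151⁻¹ ≡ 170 (mod 193), t ≡ 99. Hence k ≡ 89 + 151·99 = 15038 (mod 29143).
From k ≡ 15038 (mod 29143) write k = 15038 + 29143t. Substituting into k ≡ 57 (mod 179) gives 29143t ≡ 55 (mod 179), and since 145⁻¹ ≡ 100 (mod 179), t ≡ 130. Hence k ≡ 15038 + 29143·130 = 3803628 (mod 5216597).
From k ≡ 3803628 (mod 5216597) write k = 3803628 + 5216597t. Substituting into k ≡ 90 (mod 97) gives 5216597t ≡ 26 (mod 97), and since 34⁻¹ ≡ 20 (mod 97), t ≡ 35. Hence k ≡ 3803628 + 5216597·35 = 186384523 (mod 506009909).

186384523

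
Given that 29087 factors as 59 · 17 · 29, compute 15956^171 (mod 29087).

Mod 59: 15956 ≡ 26; by Fermat, exponent reduces to 171 mod 58 = 55; 26^55 ≡ 49 (mod 59).
Mod 17: 15956 ≡ 10; by Fermat, exponent reduces to 171 mod 16 = 11; 10^11 ≡ 3 (mod 17).
Mod 29: 15956 ≡ 6; by Fermat, exponent reduces to 171 mod 28 = 3; 6^3 ≡ 13 (mod 29).
Combine by CRT: x ≡ 49 (mod 59), x ≡ 3 (mod 17), x ≡ 13 (mod 29) ⇒ x ≡ 6480 (mod 29087).

6480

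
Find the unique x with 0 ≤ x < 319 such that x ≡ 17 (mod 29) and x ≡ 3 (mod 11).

Combine the congruences pairwise.
From x ≡ 17 (mod 29) write x = 17 + 29t. Substituting into x ≡ 3 (mod 11) gives 29t ≡ 8 (mod 11), and since 7⁻¹ ≡ 8 (mod 11), t ≡ 9. Hence x ≡ 17 + 29·9 = 278 (mod 319).

278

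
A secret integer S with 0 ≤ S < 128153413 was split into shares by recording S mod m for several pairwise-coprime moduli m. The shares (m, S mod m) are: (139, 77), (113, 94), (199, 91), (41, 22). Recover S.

Combine the congruences pairwise.
From S ≡ 77 (mod 139) write S = 77 + 139t. Substituting into S ≡ 94 (mod 113) gives 139t ≡ 17 (mod 113), and since 26⁻¹ ≡ 100 (mod 113), t ≡ 5. Hence S ≡ 77 + 139·5 = 772 (mod 15707).
From S ≡ 772 (mod 15707) write S = 772 + 15707t. Substituting into S ≡ 91 (mod 199) gives 15707t ≡ 115 (mod 199), and since 185⁻¹ ≡ 71 (mod 199), t ≡ 6. Hence S ≡ 772 + 15707·6 = 95014 (mod 3125693).
From S ≡ 95014 (mod 3125693) write S = 95014 + 3125693t. Substituting into S ≡ 22 (mod 41) gives 3125693t ≡ 5 (mod 41), and since 17⁻¹ ≡ 29 (mod 41), t ≡ 22. Hence S ≡ 95014 + 3125693·22 = 68860260 (mod 128153413).

68860260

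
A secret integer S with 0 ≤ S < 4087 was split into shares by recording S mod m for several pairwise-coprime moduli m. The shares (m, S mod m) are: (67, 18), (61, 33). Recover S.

2229

From S ≡ 18 (mod 67) write S = 18 + 67t. Substituting into S ≡ 33 (mod 61) gives 67t ≡ 15 (mod 61), and since 6⁻¹ ≡ 51 (mod 61), t ≡ 33. Hence S ≡ 18 + 67·33 = 2229 (mod 4087).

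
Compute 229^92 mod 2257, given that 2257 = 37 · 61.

530

Mod 37: 229 ≡ 7; by Fermat, exponent reduces to 92 mod 36 = 20; 7^20 ≡ 12 (mod 37).
Mod 61: 229 ≡ 46; by Fermat, exponent reduces to 92 mod 60 = 32; 46^32 ≡ 42 (mod 61).
Combine by CRT: x ≡ 12 (mod 37), x ≡ 42 (mod 61) ⇒ x ≡ 530 (mod 2257).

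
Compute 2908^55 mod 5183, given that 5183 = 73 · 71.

3589

Mod 73: 2908 ≡ 61; 61^55 ≡ 12 (mod 73).
Mod 71: 2908 ≡ 68; 68^55 ≡ 39 (mod 71).
Combine by CRT: x ≡ 12 (mod 73), x ≡ 39 (mod 71) ⇒ x ≡ 3589 (mod 5183).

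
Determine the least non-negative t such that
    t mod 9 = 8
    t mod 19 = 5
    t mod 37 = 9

2969

The moduli are pairwise coprime; N = 9·19·37 = 6327.
N/9 = 703; 703 ≡ 1 (mod 9), inverse 1.
N/19 = 333; 333 ≡ 10 (mod 19); 10·2 ≡ 1, so inverse 2.
N/37 = 171; 171 ≡ 23 (mod 37); 23·29 ≡ 1, so inverse 29.
t ≡ 8·703·1 + 5·333·2 + 9·171·29 = 53585.
53585 mod 6327 = 2969.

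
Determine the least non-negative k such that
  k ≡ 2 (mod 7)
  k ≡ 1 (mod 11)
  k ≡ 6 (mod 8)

The moduli are pairwise coprime; N = 7·11·8 = 616.
N/7 = 88; 88 ≡ 4 (mod 7); 4·2 ≡ 1, so inverse 2.
N/11 = 56; 56 ≡ 1 (mod 11), inverse 1.
N/8 = 77; 77 ≡ 5 (mod 8); 5·5 ≡ 1, so inverse 5.
k ≡ 2·88·2 + 1·56·1 + 6·77·5 = 2718.
2718 mod 616 = 254.

254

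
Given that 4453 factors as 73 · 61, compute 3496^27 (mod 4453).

Mod 73: 3496 ≡ 65; 65^27 ≡ 72 (mod 73).
Mod 61: 3496 ≡ 19; 19^27 ≡ 52 (mod 61).
Combine by CRT: x ≡ 72 (mod 73), x ≡ 52 (mod 61) ⇒ x ≡ 2919 (mod 4453).

2919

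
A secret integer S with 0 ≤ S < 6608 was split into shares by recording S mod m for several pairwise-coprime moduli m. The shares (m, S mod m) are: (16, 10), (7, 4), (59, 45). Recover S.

6122

The moduli are pairwise coprime; N = 16·7·59 = 6608.
N/16 = 413; 413 ≡ 13 (mod 16); 13·5 ≡ 1, so inverse 5.
N/7 = 944; 944 ≡ 6 (mod 7); 6·6 ≡ 1, so inverse 6.
N/59 = 112; 112 ≡ 53 (mod 59); 53·49 ≡ 1, so inverse 49.
S ≡ 10·413·5 + 4·944·6 + 45·112·49 = 290266.
290266 mod 6608 = 6122.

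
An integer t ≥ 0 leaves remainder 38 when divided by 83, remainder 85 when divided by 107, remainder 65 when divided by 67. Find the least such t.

From t ≡ 38 (mod 83) write t = 38 + 83s. Substituting into t ≡ 85 (mod 107) gives 83s ≡ 47 (mod 107), and since 83⁻¹ ≡ 49 (mod 107), s ≡ 56. Hence t ≡ 38 + 83·56 = 4686 (mod 8881).
From t ≡ 4686 (mod 8881) write t = 4686 + 8881s. Substituting into t ≡ 65 (mod 67) gives 8881s ≡ 2 (mod 67), and since 37⁻¹ ≡ 29 (mod 67), s ≡ 58. Hence t ≡ 4686 + 8881·58 = 519784 (mod 595027).

519784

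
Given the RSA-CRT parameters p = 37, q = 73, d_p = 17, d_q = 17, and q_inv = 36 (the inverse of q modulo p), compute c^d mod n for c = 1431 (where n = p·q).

m₁ = c^(d_p) mod p: c ≡ 25 (mod 37), and 25^17 mod 37 = 3.
m₂ = c^(d_q) mod q: c ≡ 44 (mod 73), and 44^17 mod 73 = 11.
h = q_inv·(m₁ − m₂) mod p = 36·(3 − 11) mod 37 = 8.
m = m₂ + h·q = 11 + 8·73 = 595.

595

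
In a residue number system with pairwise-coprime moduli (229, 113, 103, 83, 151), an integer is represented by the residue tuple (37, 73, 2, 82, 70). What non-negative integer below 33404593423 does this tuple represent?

2480313235

From x ≡ 37 (mod 229) write x = 37 + 229t. Substituting into x ≡ 73 (mod 113) gives 229t ≡ 36 (mod 113), and since 3⁻¹ ≡ 38 (mod 113), t ≡ 12. Hence x ≡ 37 + 229·12 = 2785 (mod 25877).
From x ≡ 2785 (mod 25877) write x = 2785 + 25877t. Substituting into x ≡ 2 (mod 103) gives 25877t ≡ 101 (mod 103), and since 24⁻¹ ≡ 73 (mod 103), t ≡ 60. Hence x ≡ 2785 + 25877·60 = 1555405 (mod 2665331).
From x ≡ 1555405 (mod 2665331) write x = 1555405 + 2665331t. Substituting into x ≡ 82 (mod 83) gives 2665331t ≡ 14 (mod 83), and since 35⁻¹ ≡ 19 (mod 83), t ≡ 17. Hence x ≡ 1555405 + 2665331·17 = 46866032 (mod 221222473).
From x ≡ 46866032 (mod 221222473) write x = 46866032 + 221222473t. Substituting into x ≡ 70 (mod 151) gives 221222473t ≡ 59 (mod 151), and since 74⁻¹ ≡ 100 (mod 151), t ≡ 11. Hence x ≡ 46866032 + 221222473·11 = 2480313235 (mod 33404593423).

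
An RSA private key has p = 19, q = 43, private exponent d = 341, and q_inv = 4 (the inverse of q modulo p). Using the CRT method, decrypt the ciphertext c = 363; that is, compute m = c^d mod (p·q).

675

d_p = d mod (p−1) = 341 mod 18 = 17; d_q = d mod (q−1) = 5.
m₁ = c^(d_p) mod p: c ≡ 2 (mod 19), and 2^17 mod 19 = 10.
m₂ = c^(d_q) mod q: c ≡ 19 (mod 43), and 19^5 mod 43 = 30.
h = q_inv·(m₁ − m₂) mod p = 4·(10 − 30) mod 19 = 15.
m = m₂ + h·q = 30 + 15·43 = 675.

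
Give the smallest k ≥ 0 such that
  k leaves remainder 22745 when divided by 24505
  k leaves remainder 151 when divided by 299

Combine the congruences pairwise.
gcd(24505, 299) = 13 and 13 | (151 − 22745), so the pair is consistent; merging gives k ≡ 341310 (mod 563615), where 563615 = lcm(24505, 299).
The solution is unique modulo lcm(24505, 299) = 563615.

341310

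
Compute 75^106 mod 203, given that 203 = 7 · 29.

86

Mod 7: 75 ≡ 5; by Fermat, exponent reduces to 106 mod 6 = 4; 5^4 ≡ 2 (mod 7).
Mod 29: 75 ≡ 17; by Fermat, exponent reduces to 106 mod 28 = 22; 17^22 ≡ 28 (mod 29).
Combine by CRT: x ≡ 2 (mod 7), x ≡ 28 (mod 29) ⇒ x ≡ 86 (mod 203).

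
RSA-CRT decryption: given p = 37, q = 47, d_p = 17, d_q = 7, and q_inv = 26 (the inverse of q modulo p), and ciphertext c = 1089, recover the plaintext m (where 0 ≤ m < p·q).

m₁ = c^(d_p) mod p: c ≡ 16 (mod 37), and 16^17 mod 37 = 7.
m₂ = c^(d_q) mod q: c ≡ 8 (mod 47), and 8^7 mod 47 = 12.
h = q_inv·(m₁ − m₂) mod p = 26·(7 − 12) mod 37 = 18.
m = m₂ + h·q = 12 + 18·47 = 858.

858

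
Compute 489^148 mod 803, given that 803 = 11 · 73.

Mod 11: 489 ≡ 5; by Fermat, exponent reduces to 148 mod 10 = 8; 5^8 ≡ 4 (mod 11).
Mod 73: 489 ≡ 51; by Fermat, exponent reduces to 148 mod 72 = 4; 51^4 ≡ 72 (mod 73).
Combine by CRT: x ≡ 4 (mod 11), x ≡ 72 (mod 73) ⇒ x ≡ 510 (mod 803).

510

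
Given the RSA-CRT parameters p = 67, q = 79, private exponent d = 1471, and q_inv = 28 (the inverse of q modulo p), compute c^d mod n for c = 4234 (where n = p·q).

d_p = d mod (p−1) = 1471 mod 66 = 19; d_q = d mod (q−1) = 67.
m₁ = c^(d_p) mod p: c ≡ 13 (mod 67), and 13^19 mod 67 = 50.
m₂ = c^(d_q) mod q: c ≡ 47 (mod 79), and 47^67 mod 79 = 7.
h = q_inv·(m₁ − m₂) mod p = 28·(50 − 7) mod 67 = 65.
m = m₂ + h·q = 7 + 65·79 = 5142.

5142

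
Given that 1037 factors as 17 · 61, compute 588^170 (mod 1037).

291

Mod 17: 588 ≡ 10; by Fermat, exponent reduces to 170 mod 16 = 10; 10^10 ≡ 2 (mod 17).
Mod 61: 588 ≡ 39; by Fermat, exponent reduces to 170 mod 60 = 50; 39^50 ≡ 47 (mod 61).
Combine by CRT: x ≡ 2 (mod 17), x ≡ 47 (mod 61) ⇒ x ≡ 291 (mod 1037).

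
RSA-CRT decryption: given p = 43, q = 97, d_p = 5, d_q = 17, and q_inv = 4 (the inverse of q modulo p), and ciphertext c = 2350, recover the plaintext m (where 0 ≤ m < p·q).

1768

m₁ = c^(d_p) mod p: c ≡ 28 (mod 43), and 28^5 mod 43 = 5.
m₂ = c^(d_q) mod q: c ≡ 22 (mod 97), and 22^17 mod 97 = 22.
h = q_inv·(m₁ − m₂) mod p = 4·(5 − 22) mod 43 = 18.
m = m₂ + h·q = 22 + 18·97 = 1768.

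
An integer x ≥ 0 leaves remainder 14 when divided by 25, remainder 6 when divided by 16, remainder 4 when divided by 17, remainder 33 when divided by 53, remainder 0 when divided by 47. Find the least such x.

5224614

From x ≡ 14 (mod 25) write x = 14 + 25t. Substituting into x ≡ 6 (mod 16) gives 25t ≡ 8 (mod 16), and since 9⁻¹ ≡ 9 (mod 16), t ≡ 8. Hence x ≡ 14 + 25·8 = 214 (mod 400).
From x ≡ 214 (mod 400) write x = 214 + 400t. Substituting into x ≡ 4 (mod 17) gives 400t ≡ 11 (mod 17), and since 9⁻¹ ≡ 2 (mod 17), t ≡ 5. Hence x ≡ 214 + 400·5 = 2214 (mod 6800).
From x ≡ 2214 (mod 6800) write x = 2214 + 6800t. Substituting into x ≡ 33 (mod 53) gives 6800t ≡ 45 (mod 53), and since 16⁻¹ ≡ 10 (mod 53), t ≡ 26. Hence x ≡ 2214 + 6800·26 = 179014 (mod 360400).
From x ≡ 179014 (mod 360400) write x = 179014 + 360400t. Substituting into x ≡ 0 (mod 47) gives 360400t ≡ 9 (mod 47), and since 4⁻¹ ≡ 12 (mod 47), t ≡ 14. Hence x ≡ 179014 + 360400·14 = 5224614 (mod 16938800).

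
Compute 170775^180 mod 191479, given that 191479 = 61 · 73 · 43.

Mod 61: 170775 ≡ 36; since 60 | 180, by Fermat 36^180 ≡ 1 (mod 61).
Mod 73: 170775 ≡ 28; by Fermat, exponent reduces to 180 mod 72 = 36; 28^36 ≡ 72 (mod 73).
Mod 43: 170775 ≡ 22; by Fermat, exponent reduces to 180 mod 42 = 12; 22^12 ≡ 4 (mod 43).
Combine by CRT: x ≡ 1 (mod 61), x ≡ 72 (mod 73), x ≡ 4 (mod 43) ⇒ x ≡ 159577 (mod 191479).

159577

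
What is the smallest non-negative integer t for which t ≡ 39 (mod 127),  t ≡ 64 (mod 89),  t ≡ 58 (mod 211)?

The moduli are pairwise coprime; N = 127·89·211 = 2384933.
N/127 = 18779; 18779 ≡ 110 (mod 127); 110·112 ≡ 1, so inverse 112.
N/89 = 26797; 26797 ≡ 8 (mod 89); 8·78 ≡ 1, so inverse 78.
N/211 = 11303; 11303 ≡ 120 (mod 211); 120·51 ≡ 1, so inverse 51.
t ≡ 39·18779·112 + 64·26797·78 + 58·11303·51 = 249231570.
249231570 mod 2384933 = 1198538.

1198538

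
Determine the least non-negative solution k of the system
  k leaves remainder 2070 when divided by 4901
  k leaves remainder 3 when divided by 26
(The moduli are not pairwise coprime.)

6971

gcd(4901, 26) = 13 and 13 | (3 − 2070), so the pair is consistent; merging gives k ≡ 6971 (mod 9802), where 9802 = lcm(4901, 26).
The solution is unique modulo lcm(4901, 26) = 9802.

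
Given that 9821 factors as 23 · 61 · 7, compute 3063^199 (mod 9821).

3063

Mod 23: 3063 ≡ 4; by Fermat, exponent reduces to 199 mod 22 = 1; 4^1 ≡ 4 (mod 23).
Mod 61: 3063 ≡ 13; by Fermat, exponent reduces to 199 mod 60 = 19; 13^19 ≡ 13 (mod 61).
Mod 7: 3063 ≡ 4; by Fermat, exponent reduces to 199 mod 6 = 1; 4^1 ≡ 4 (mod 7).
Combine by CRT: x ≡ 4 (mod 23), x ≡ 13 (mod 61), x ≡ 4 (mod 7) ⇒ x ≡ 3063 (mod 9821).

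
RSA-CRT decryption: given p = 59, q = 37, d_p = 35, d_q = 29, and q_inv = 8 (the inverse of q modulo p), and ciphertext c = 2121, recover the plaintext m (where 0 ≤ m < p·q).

1513

m₁ = c^(d_p) mod p: c ≡ 56 (mod 59), and 56^35 mod 59 = 38.
m₂ = c^(d_q) mod q: c ≡ 12 (mod 37), and 12^29 mod 37 = 33.
h = q_inv·(m₁ − m₂) mod p = 8·(38 − 33) mod 59 = 40.
m = m₂ + h·q = 33 + 40·37 = 1513.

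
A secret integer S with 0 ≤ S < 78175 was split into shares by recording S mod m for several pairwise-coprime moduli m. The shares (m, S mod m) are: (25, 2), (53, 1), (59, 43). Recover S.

The moduli are pairwise coprime; N = 25·53·59 = 78175.
N/25 = 3127; 3127 ≡ 2 (mod 25); 2·13 ≡ 1, so inverse 13.
N/53 = 1475; 1475 ≡ 44 (mod 53); 44·47 ≡ 1, so inverse 47.
N/59 = 1325; 1325 ≡ 27 (mod 59); 27·35 ≡ 1, so inverse 35.
S ≡ 2·3127·13 + 1·1475·47 + 43·1325·35 = 2144752.
2144752 mod 78175 = 34027.

34027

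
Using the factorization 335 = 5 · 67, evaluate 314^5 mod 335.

Mod 5: 314 ≡ 4; by Fermat, exponent reduces to 5 mod 4 = 1; 4^1 ≡ 4 (mod 5).
Mod 67: 314 ≡ 46; 46^5 ≡ 18 (mod 67).
Combine by CRT: x ≡ 4 (mod 5), x ≡ 18 (mod 67) ⇒ x ≡ 219 (mod 335).

219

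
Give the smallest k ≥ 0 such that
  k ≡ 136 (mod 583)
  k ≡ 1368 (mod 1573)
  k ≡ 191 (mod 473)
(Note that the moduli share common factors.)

Combine the congruences pairwise.
gcd(583, 1573) = 11 and 11 | (1368 − 136), so the pair is consistent; merging gives k ≡ 12379 (mod 83369), where 83369 = lcm(583, 1573).
gcd(83369, 473) = 11 and 11 | (191 − 12379), so the pair is consistent; merging gives k ≡ 3347139 (mod 3584867), where 3584867 = lcm(83369, 473).
The solution is unique modulo lcm(583, 1573, 473) = 3584867.

3347139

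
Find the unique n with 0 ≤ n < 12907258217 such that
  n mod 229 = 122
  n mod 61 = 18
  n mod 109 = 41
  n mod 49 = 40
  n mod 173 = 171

From n ≡ 122 (mod 229) write n = 122 + 229t. Substituting into n ≡ 18 (mod 61) gives 229t ≡ 18 (mod 61), and since 46⁻¹ ≡ 4 (mod 61), t ≡ 11. Hence n ≡ 122 + 229·11 = 2641 (mod 13969).
From n ≡ 2641 (mod 13969) write n = 2641 + 13969t. Substituting into n ≡ 41 (mod 109) gives 13969t ≡ 16 (mod 109), and since 17⁻¹ ≡ 77 (mod 109), t ≡ 33. Hence n ≡ 2641 + 13969·33 = 463618 (mod 1522621).
From n ≡ 463618 (mod 1522621) write n = 463618 + 1522621t. Substituting into n ≡ 40 (mod 49) gives 1522621t ≡ 11 (mod 49), and since 44⁻¹ ≡ 39 (mod 49), t ≡ 37. Hence n ≡ 463618 + 1522621·37 = 56800595 (mod 74608429).
From n ≡ 56800595 (mod 74608429) write n = 56800595 + 74608429t. Substituting into n ≡ 171 (mod 173) gives 74608429t ≡ 147 (mod 173), and since 103⁻¹ ≡ 42 (mod 173), t ≡ 119. Hence n ≡ 56800595 + 74608429·119 = 8935203646 (mod 12907258217).

8935203646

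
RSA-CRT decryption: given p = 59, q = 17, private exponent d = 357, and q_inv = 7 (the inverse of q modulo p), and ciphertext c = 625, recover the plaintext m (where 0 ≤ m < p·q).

d_p = d mod (p−1) = 357 mod 58 = 9; d_q = d mod (q−1) = 5.
m₁ = c^(d_p) mod p: c ≡ 35 (mod 59), and 35^9 mod 59 = 9.
m₂ = c^(d_q) mod q: c ≡ 13 (mod 17), and 13^5 mod 17 = 13.
h = q_inv·(m₁ − m₂) mod p = 7·(9 − 13) mod 59 = 31.
m = m₂ + h·q = 13 + 31·17 = 540.

540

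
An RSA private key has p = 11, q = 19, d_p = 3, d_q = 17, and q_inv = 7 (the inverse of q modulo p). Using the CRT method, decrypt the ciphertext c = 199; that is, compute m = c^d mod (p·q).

188

m₁ = c^(d_p) mod p: c ≡ 1 (mod 11), and 1^3 mod 11 = 1.
m₂ = c^(d_q) mod q: c ≡ 9 (mod 19), and 9^17 mod 19 = 17.
h = q_inv·(m₁ − m₂) mod p = 7·(1 − 17) mod 11 = 9.
m = m₂ + h·q = 17 + 9·19 = 188.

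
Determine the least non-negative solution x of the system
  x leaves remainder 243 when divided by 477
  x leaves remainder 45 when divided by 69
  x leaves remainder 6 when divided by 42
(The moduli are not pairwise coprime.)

Combine the congruences pairwise.
gcd(477, 69) = 3 and 3 | (45 − 243), so the pair is consistent; merging gives x ≡ 5013 (mod 10971), where 10971 = lcm(477, 69).
gcd(10971, 42) = 3 and 3 | (6 − 5013), so the pair is consistent; merging gives x ≡ 147636 (mod 153594), where 153594 = lcm(10971, 42).
The solution is unique modulo lcm(477, 69, 42) = 153594.

147636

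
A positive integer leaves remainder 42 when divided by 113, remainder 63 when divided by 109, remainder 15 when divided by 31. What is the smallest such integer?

9873

The moduli are pairwise coprime; M = 113·109·31 = 381827.
M/113 = 3379; 3379 ≡ 102 (mod 113); 102·41 ≡ 1, so inverse 41.
M/109 = 3503; 3503 ≡ 15 (mod 109); 15·80 ≡ 1, so inverse 80.
M/31 = 12317; 12317 ≡ 10 (mod 31); 10·28 ≡ 1, so inverse 28.
n ≡ 42·3379·41 + 63·3503·80 + 15·12317·28 = 28646898.
28646898 mod 381827 = 9873.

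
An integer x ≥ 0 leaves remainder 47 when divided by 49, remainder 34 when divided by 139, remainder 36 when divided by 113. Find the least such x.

310560

Combine the congruences pairwise.
From x ≡ 47 (mod 49) write x = 47 + 49t. Substituting into x ≡ 34 (mod 139) gives 49t ≡ 126 (mod 139), and since 49⁻¹ ≡ 122 (mod 139), t ≡ 82. Hence x ≡ 47 + 49·82 = 4065 (mod 6811).
From x ≡ 4065 (mod 6811) write x = 4065 + 6811t. Substituting into x ≡ 36 (mod 113) gives 6811t ≡ 39 (mod 113), and since 31⁻¹ ≡ 62 (mod 113), t ≡ 45. Hence x ≡ 4065 + 6811·45 = 310560 (mod 769643).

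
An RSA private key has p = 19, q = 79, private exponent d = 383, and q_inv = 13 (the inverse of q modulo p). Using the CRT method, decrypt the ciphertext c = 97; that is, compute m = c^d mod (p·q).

d_p = d mod (p−1) = 383 mod 18 = 5; d_q = d mod (q−1) = 71.
m₁ = c^(d_p) mod p: c ≡ 2 (mod 19), and 2^5 mod 19 = 13.
m₂ = c^(d_q) mod q: c ≡ 18 (mod 79), and 18^71 mod 79 = 38.
h = q_inv·(m₁ − m₂) mod p = 13·(13 − 38) mod 19 = 17.
m = m₂ + h·q = 38 + 17·79 = 1381.

1381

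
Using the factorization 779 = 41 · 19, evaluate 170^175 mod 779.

Mod 41: 170 ≡ 6; by Fermat, exponent reduces to 175 mod 40 = 15; 6^15 ≡ 3 (mod 41).
Mod 19: 170 ≡ 18; by Fermat, exponent reduces to 175 mod 18 = 13; 18^13 ≡ 18 (mod 19).
Combine by CRT: x ≡ 3 (mod 41), x ≡ 18 (mod 19) ⇒ x ≡ 208 (mod 779).

208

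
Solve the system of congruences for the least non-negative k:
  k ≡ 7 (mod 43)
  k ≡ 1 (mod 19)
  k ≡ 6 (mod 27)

15315

The moduli are pairwise coprime; N = 43·19·27 = 22059.
N/43 = 513; 513 ≡ 40 (mod 43); 40·14 ≡ 1, so inverse 14.
N/19 = 1161; 1161 ≡ 2 (mod 19); 2·10 ≡ 1, so inverse 10.
N/27 = 817; 817 ≡ 7 (mod 27); 7·4 ≡ 1, so inverse 4.
k ≡ 7·513·14 + 1·1161·10 + 6·817·4 = 81492.
81492 mod 22059 = 15315.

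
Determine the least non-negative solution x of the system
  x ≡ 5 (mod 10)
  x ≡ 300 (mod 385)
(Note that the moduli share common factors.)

685

gcd(10, 385) = 5 and 5 | (300 − 5), so the pair is consistent; merging gives x ≡ 685 (mod 770), where 770 = lcm(10, 385).
The solution is unique modulo lcm(10, 385) = 770.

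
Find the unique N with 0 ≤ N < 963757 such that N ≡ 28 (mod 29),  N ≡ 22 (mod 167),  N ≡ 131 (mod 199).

110576

From N ≡ 28 (mod 29) write N = 28 + 29t. Substituting into N ≡ 22 (mod 167) gives 29t ≡ 161 (mod 167), and since 29⁻¹ ≡ 144 (mod 167), t ≡ 138. Hence N ≡ 28 + 29·138 = 4030 (mod 4843).
From N ≡ 4030 (mod 4843) write N = 4030 + 4843t. Substituting into N ≡ 131 (mod 199) gives 4843t ≡ 81 (mod 199), and since 67⁻¹ ≡ 101 (mod 199), t ≡ 22. Hence N ≡ 4030 + 4843·22 = 110576 (mod 963757).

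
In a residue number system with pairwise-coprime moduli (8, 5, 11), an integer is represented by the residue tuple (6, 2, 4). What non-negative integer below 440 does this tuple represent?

422

The moduli are pairwise coprime; N = 8·5·11 = 440.
N/8 = 55; 55 ≡ 7 (mod 8); 7·7 ≡ 1, so inverse 7.
N/5 = 88; 88 ≡ 3 (mod 5); 3·2 ≡ 1, so inverse 2.
N/11 = 40; 40 ≡ 7 (mod 11); 7·8 ≡ 1, so inverse 8.
x ≡ 6·55·7 + 2·88·2 + 4·40·8 = 3942.
3942 mod 440 = 422.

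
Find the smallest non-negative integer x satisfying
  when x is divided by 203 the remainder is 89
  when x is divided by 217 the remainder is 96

3134

gcd(203, 217) = 7 and 7 | (96 − 89), so the pair is consistent; merging gives x ≡ 3134 (mod 6293), where 6293 = lcm(203, 217).
The solution is unique modulo lcm(203, 217) = 6293.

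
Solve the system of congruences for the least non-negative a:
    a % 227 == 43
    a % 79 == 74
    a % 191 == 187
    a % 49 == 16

43574736

The moduli are pairwise coprime; N = 227·79·191·49 = 167834947.
N/227 = 739361; 739361 ≡ 22 (mod 227); 22·31 ≡ 1, so inverse 31.
N/79 = 2124493; 2124493 ≡ 25 (mod 79); 25·19 ≡ 1, so inverse 19.
N/191 = 878717; 878717 ≡ 117 (mod 191); 117·80 ≡ 1, so inverse 80.
N/49 = 3425203; 3425203 ≡ 5 (mod 49); 5·10 ≡ 1, so inverse 10.
a ≡ 43·739361·31 + 74·2124493·19 + 187·878717·80 + 16·3425203·10 = 17666244171.
17666244171 mod 167834947 = 43574736.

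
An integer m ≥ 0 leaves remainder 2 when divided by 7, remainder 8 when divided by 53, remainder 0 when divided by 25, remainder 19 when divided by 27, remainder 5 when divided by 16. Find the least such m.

From m ≡ 2 (mod 7) write m = 2 + 7t. Substituting into m ≡ 8 (mod 53) gives 7t ≡ 6 (mod 53), and since 7⁻¹ ≡ 38 (mod 53), t ≡ 16. Hence m ≡ 2 + 7·16 = 114 (mod 371).
From m ≡ 114 (mod 371) write m = 114 + 371t. Substituting into m ≡ 0 (mod 25) gives 371t ≡ 11 (mod 25), and since 21⁻¹ ≡ 6 (mod 25), t ≡ 16. Hence m ≡ 114 + 371·16 = 6050 (mod 9275).
From m ≡ 6050 (mod 9275) write m = 6050 + 9275t. Substituting into m ≡ 19 (mod 27) gives 9275t ≡ 17 (mod 27), and since 14⁻¹ ≡ 2 (mod 27), t ≡ 7. Hence m ≡ 6050 + 9275·7 = 70975 (mod 250425).
From m ≡ 70975 (mod 250425) write m = 70975 + 250425t. Substituting into m ≡ 5 (mod 16) gives 250425t ≡ 6 (mod 16), and since 9⁻¹ ≡ 9 (mod 16), t ≡ 6. Hence m ≡ 70975 + 250425·6 = 1573525 (mod 4006800).

1573525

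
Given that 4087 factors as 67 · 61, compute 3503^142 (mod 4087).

65

Mod 67: 3503 ≡ 19; by Fermat, exponent reduces to 142 mod 66 = 10; 19^10 ≡ 65 (mod 67).
Mod 61: 3503 ≡ 26; by Fermat, exponent reduces to 142 mod 60 = 22; 26^22 ≡ 4 (mod 61).
Combine by CRT: x ≡ 65 (mod 67), x ≡ 4 (mod 61) ⇒ x ≡ 65 (mod 4087).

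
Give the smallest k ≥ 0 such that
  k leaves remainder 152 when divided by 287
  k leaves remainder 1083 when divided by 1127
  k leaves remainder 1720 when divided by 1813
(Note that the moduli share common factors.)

Combine the congruences pairwise.
gcd(287, 1127) = 7 and 7 | (1083 − 152), so the pair is consistent; merging gives k ≡ 20242 (mod 46207), where 46207 = lcm(287, 1127).
gcd(46207, 1813) = 49 and 49 | (1720 − 20242), so the pair is consistent; merging gives k ≡ 759554 (mod 1709659), where 1709659 = lcm(46207, 1813).
The solution is unique modulo lcm(287, 1127, 1813) = 1709659.

759554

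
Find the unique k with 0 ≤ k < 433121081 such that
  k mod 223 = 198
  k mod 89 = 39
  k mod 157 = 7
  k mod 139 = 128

From k ≡ 198 (mod 223) write k = 198 + 223t. Substituting into k ≡ 39 (mod 89) gives 223t ≡ 19 (mod 89), and since 45⁻¹ ≡ 2 (mod 89), t ≡ 38. Hence k ≡ 198 + 223·38 = 8672 (mod 19847).
From k ≡ 8672 (mod 19847) write k = 8672 + 19847t. Substituting into k ≡ 7 (mod 157) gives 19847t ≡ 127 (mod 157), and since 65⁻¹ ≡ 29 (mod 157), t ≡ 72. Hence k ≡ 8672 + 19847·72 = 1437656 (mod 3115979).
From k ≡ 1437656 (mod 3115979) write k = 1437656 + 3115979t. Substituting into k ≡ 128 (mod 139) gives 3115979t ≡ 10 (mod 139), and since 16⁻¹ ≡ 113 (mod 139), t ≡ 18. Hence k ≡ 1437656 + 3115979·18 = 57525278 (mod 433121081).

57525278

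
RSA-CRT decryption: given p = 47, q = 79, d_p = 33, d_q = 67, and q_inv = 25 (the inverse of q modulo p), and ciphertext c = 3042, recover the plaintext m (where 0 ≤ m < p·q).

m₁ = c^(d_p) mod p: c ≡ 34 (mod 47), and 34^33 mod 47 = 2.
m₂ = c^(d_q) mod q: c ≡ 40 (mod 79), and 40^67 mod 79 = 73.
h = q_inv·(m₁ − m₂) mod p = 25·(2 − 73) mod 47 = 11.
m = m₂ + h·q = 73 + 11·79 = 942.

942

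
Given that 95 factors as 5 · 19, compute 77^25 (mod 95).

77

Mod 5: 77 ≡ 2; by Fermat, exponent reduces to 25 mod 4 = 1; 2^1 ≡ 2 (mod 5).
Mod 19: 77 ≡ 1; by Fermat, exponent reduces to 25 mod 18 = 7; 1^7 ≡ 1 (mod 19).
Combine by CRT: x ≡ 2 (mod 5), x ≡ 1 (mod 19) ⇒ x ≡ 77 (mod 95).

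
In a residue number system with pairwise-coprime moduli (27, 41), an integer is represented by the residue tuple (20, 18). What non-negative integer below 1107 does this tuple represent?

182

From x ≡ 20 (mod 27) write x = 20 + 27t. Substituting into x ≡ 18 (mod 41) gives 27t ≡ 39 (mod 41), and since 27⁻¹ ≡ 38 (mod 41), t ≡ 6. Hence x ≡ 20 + 27·6 = 182 (mod 1107).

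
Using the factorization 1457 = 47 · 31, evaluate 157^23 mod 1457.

659

Mod 47: 157 ≡ 16; 16^23 ≡ 1 (mod 47).
Mod 31: 157 ≡ 2; 2^23 ≡ 8 (mod 31).
Combine by CRT: x ≡ 1 (mod 47), x ≡ 8 (mod 31) ⇒ x ≡ 659 (mod 1457).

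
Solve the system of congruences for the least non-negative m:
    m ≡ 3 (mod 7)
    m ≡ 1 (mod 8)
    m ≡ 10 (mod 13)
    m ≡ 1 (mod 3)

The moduli are pairwise coprime; N = 7·8·13·3 = 2184.
N/7 = 312; 312 ≡ 4 (mod 7); 4·2 ≡ 1, so inverse 2.
N/8 = 273; 273 ≡ 1 (mod 8), inverse 1.
N/13 = 168; 168 ≡ 12 (mod 13); 12·12 ≡ 1, so inverse 12.
N/3 = 728; 728 ≡ 2 (mod 3); 2·2 ≡ 1, so inverse 2.
m ≡ 3·312·2 + 1·273·1 + 10·168·12 + 1·728·2 = 23761.
23761 mod 2184 = 1921.

1921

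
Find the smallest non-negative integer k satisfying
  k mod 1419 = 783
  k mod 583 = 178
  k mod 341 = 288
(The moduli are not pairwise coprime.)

gcd(1419, 583) = 11 and 11 | (178 − 783), so the pair is consistent; merging gives k ≡ 66057 (mod 75207), where 75207 = lcm(1419, 583).
gcd(75207, 341) = 11 and 11 | (288 − 66057), so the pair is consistent; merging gives k ≡ 1043748 (mod 2331417), where 2331417 = lcm(75207, 341).
The solution is unique modulo lcm(1419, 583, 341) = 2331417.

1043748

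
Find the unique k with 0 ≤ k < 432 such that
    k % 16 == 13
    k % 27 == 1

From k ≡ 13 (mod 16) write k = 13 + 16t. Substituting into k ≡ 1 (mod 27) gives 16t ≡ 15 (mod 27), and since 16⁻¹ ≡ 22 (mod 27), t ≡ 6. Hence k ≡ 13 + 16·6 = 109 (mod 432).

109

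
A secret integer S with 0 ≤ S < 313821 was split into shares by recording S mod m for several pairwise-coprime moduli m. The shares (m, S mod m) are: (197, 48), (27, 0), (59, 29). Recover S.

232902

The moduli are pairwise coprime; N = 197·27·59 = 313821.
N/197 = 1593; 1593 ≡ 17 (mod 197); 17·58 ≡ 1, so inverse 58.
N/27 = 11623; 11623 ≡ 13 (mod 27); 13·25 ≡ 1, so inverse 25.
N/59 = 5319; 5319 ≡ 9 (mod 59); 9·46 ≡ 1, so inverse 46.
S ≡ 48·1593·58 + 0·11623·25 + 29·5319·46 = 11530458.
11530458 mod 313821 = 232902.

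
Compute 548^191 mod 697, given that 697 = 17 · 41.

Mod 17: 548 ≡ 4; by Fermat, exponent reduces to 191 mod 16 = 15; 4^15 ≡ 13 (mod 17).
Mod 41: 548 ≡ 15; by Fermat, exponent reduces to 191 mod 40 = 31; 15^31 ≡ 12 (mod 41).
Combine by CRT: x ≡ 13 (mod 17), x ≡ 12 (mod 41) ⇒ x ≡ 217 (mod 697).

217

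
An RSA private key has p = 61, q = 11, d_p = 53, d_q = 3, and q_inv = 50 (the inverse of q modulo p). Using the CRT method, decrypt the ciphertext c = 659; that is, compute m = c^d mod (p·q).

472

m₁ = c^(d_p) mod p: c ≡ 49 (mod 61), and 49^53 mod 61 = 45.
m₂ = c^(d_q) mod q: c ≡ 10 (mod 11), and 10^3 mod 11 = 10.
h = q_inv·(m₁ − m₂) mod p = 50·(45 − 10) mod 61 = 42.
m = m₂ + h·q = 10 + 42·11 = 472.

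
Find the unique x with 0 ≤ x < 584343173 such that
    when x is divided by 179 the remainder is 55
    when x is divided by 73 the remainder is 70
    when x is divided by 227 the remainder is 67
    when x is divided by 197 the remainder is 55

Combine the congruences pairwise.
From x ≡ 55 (mod 179) write x = 55 + 179t. Substituting into x ≡ 70 (mod 73) gives 179t ≡ 15 (mod 73), and since 33⁻¹ ≡ 31 (mod 73), t ≡ 27. Hence x ≡ 55 + 179·27 = 4888 (mod 13067).
From x ≡ 4888 (mod 13067) write x = 4888 + 13067t. Substituting into x ≡ 67 (mod 227) gives 13067t ≡ 173 (mod 227), and since 128⁻¹ ≡ 94 (mod 227), t ≡ 145. Hence x ≡ 4888 + 13067·145 = 1899603 (mod 2966209).
From x ≡ 1899603 (mod 2966209) write x = 1899603 + 2966209t. Substituting into x ≡ 55 (mod 197) gives 2966209t ≡ 123 (mod 197), and since 177⁻¹ ≡ 128 (mod 197), t ≡ 181. Hence x ≡ 1899603 + 2966209·181 = 538783432 (mod 584343173).

538783432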